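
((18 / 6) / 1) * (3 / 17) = 9 / 17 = 0.53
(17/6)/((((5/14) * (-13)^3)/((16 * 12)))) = -7616/10985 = -0.69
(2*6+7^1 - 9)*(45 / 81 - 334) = -30010 / 9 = -3334.44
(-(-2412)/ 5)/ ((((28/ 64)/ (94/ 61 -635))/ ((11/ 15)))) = -5467856064/ 10675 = -512211.34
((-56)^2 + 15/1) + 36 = 3187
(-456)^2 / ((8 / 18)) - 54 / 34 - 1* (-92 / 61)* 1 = 485166589 / 1037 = 467855.92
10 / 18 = 5 / 9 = 0.56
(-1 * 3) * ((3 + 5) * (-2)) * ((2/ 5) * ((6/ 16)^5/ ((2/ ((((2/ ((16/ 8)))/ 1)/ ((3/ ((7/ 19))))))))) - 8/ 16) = -4667739/ 194560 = -23.99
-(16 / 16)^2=-1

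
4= 4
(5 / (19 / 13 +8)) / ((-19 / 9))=-195 / 779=-0.25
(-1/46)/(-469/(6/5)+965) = -3/79235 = -0.00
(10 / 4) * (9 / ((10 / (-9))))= -81 / 4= -20.25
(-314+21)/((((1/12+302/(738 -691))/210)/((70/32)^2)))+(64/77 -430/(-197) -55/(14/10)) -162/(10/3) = -57683965518467/1272809120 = -45320.20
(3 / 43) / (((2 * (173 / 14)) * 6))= 7 / 14878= 0.00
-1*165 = -165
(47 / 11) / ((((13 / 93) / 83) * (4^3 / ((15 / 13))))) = 5441895 / 118976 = 45.74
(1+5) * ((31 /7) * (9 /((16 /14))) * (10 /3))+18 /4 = 702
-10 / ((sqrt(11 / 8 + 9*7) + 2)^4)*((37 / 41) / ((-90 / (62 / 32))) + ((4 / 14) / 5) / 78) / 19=6378073372 / 1509670074876327 - 152879936*sqrt(1030) / 1509670074876327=0.00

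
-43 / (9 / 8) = -344 / 9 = -38.22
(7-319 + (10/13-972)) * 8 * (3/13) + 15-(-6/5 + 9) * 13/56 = -111478923/47320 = -2355.85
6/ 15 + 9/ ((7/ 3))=149/ 35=4.26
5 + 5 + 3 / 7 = 73 / 7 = 10.43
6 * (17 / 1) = 102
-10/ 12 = -0.83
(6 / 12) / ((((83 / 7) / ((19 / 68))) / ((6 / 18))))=133 / 33864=0.00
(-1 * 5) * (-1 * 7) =35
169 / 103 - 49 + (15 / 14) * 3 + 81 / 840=-1270359 / 28840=-44.05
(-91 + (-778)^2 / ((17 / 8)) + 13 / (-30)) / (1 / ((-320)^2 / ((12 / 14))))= 5204739599360 / 153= 34017905878.17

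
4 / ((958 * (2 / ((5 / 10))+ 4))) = 1 / 1916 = 0.00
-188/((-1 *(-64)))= -47/16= -2.94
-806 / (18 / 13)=-5239 / 9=-582.11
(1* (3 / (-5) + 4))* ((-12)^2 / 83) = 2448 / 415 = 5.90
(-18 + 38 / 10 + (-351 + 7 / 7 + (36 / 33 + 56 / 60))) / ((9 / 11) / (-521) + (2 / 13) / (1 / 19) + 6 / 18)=-404747707 / 3637430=-111.27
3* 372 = 1116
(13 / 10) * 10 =13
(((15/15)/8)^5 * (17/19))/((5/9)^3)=12393/77824000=0.00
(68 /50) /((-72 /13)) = -221 /900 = -0.25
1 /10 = 0.10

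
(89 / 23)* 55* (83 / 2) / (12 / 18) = 1218855 / 92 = 13248.42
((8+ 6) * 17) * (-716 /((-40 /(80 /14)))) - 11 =24333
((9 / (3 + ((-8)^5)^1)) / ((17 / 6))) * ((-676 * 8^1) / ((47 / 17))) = 292032 / 1539955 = 0.19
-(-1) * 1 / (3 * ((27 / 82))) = 82 / 81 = 1.01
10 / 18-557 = -5008 / 9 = -556.44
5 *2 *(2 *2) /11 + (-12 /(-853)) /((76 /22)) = 649006 /178277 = 3.64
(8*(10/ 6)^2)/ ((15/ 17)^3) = 32.35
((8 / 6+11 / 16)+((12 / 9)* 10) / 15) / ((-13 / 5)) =-2095 / 1872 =-1.12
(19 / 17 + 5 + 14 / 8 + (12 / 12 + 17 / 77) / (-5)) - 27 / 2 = -153847 / 26180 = -5.88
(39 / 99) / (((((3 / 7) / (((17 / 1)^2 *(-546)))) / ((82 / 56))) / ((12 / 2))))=-14017367 / 11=-1274306.09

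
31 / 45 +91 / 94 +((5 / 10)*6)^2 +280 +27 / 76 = 46777307 / 160740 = 291.01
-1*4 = -4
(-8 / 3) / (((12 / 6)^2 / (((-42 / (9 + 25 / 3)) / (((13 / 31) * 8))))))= 651 / 1352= 0.48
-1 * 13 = -13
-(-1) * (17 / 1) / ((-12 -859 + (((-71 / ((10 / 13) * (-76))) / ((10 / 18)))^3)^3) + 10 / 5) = 2808673721468416000000000000000000 / 44791203607500372452020398544708307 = 0.06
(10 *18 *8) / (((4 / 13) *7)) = 4680 / 7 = 668.57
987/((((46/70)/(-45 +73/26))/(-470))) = 29784375.50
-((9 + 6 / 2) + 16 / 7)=-100 / 7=-14.29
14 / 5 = 2.80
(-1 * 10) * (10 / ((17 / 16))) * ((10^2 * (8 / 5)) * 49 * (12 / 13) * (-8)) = 1204224000 / 221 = 5448977.38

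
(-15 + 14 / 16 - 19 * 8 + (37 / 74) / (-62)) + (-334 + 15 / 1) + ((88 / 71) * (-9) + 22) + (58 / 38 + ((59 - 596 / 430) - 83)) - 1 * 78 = -41441545331 / 71928680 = -576.15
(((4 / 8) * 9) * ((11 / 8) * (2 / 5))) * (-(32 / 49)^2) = -12672 / 12005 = -1.06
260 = 260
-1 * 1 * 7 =-7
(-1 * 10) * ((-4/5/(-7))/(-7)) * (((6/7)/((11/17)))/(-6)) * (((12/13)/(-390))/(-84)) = -68/66951885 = -0.00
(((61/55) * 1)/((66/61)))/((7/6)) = 3721/4235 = 0.88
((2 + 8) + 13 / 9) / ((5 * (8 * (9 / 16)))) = 206 / 405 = 0.51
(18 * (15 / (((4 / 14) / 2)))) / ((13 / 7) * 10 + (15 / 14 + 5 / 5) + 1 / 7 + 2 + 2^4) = 8820 / 181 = 48.73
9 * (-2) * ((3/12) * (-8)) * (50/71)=1800/71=25.35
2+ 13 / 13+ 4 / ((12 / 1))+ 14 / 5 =92 / 15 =6.13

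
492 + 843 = 1335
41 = 41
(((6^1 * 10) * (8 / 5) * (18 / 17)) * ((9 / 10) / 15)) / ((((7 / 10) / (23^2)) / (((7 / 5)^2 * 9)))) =172767168 / 2125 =81302.20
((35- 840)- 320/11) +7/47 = -431148/517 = -833.94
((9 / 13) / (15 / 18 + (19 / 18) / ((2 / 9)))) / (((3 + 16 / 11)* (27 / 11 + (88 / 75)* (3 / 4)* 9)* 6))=6050 / 13529243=0.00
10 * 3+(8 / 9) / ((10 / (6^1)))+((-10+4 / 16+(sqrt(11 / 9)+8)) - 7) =sqrt(11) / 3+1307 / 60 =22.89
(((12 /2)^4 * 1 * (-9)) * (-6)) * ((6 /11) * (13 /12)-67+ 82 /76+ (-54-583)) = -10272741408 /209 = -49151872.77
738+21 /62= 45777 /62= 738.34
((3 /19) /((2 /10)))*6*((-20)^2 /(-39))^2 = 1600000 /3211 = 498.29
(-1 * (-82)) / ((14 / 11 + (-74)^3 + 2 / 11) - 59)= -902 / 4458097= -0.00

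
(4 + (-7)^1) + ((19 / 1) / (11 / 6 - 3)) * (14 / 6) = -41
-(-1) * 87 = 87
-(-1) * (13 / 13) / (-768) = -1 / 768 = -0.00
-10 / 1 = -10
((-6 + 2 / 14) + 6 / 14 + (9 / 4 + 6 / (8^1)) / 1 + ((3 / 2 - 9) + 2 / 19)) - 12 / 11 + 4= -20231 / 2926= -6.91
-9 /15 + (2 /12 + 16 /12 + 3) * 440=9897 /5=1979.40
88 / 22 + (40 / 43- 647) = -642.07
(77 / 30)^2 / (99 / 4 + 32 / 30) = 5929 / 23235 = 0.26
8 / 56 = 1 / 7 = 0.14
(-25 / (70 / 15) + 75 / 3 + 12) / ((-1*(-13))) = 443 / 182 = 2.43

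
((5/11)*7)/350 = 1/110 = 0.01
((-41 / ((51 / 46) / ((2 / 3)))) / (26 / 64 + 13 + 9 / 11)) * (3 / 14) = -663872 / 1787499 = -0.37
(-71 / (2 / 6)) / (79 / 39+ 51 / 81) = -74763 / 932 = -80.22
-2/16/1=-1/8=-0.12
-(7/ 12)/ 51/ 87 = -7/ 53244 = -0.00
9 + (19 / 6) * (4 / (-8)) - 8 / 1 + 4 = 41 / 12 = 3.42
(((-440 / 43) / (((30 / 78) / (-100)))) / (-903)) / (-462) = 5200 / 815409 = 0.01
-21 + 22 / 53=-1091 / 53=-20.58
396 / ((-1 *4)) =-99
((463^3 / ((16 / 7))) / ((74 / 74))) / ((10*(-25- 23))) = -694769929 / 7680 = -90464.83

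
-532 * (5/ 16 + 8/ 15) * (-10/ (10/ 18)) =80997/ 10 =8099.70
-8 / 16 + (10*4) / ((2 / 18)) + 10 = 739 / 2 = 369.50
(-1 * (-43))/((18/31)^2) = 41323/324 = 127.54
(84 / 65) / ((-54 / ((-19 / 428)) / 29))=3857 / 125190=0.03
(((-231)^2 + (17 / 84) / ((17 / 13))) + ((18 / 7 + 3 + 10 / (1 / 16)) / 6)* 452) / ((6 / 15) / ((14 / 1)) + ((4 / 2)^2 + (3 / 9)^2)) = 82951095 / 5216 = 15903.20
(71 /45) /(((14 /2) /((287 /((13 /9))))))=2911 /65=44.78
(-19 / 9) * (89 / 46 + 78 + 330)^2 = -6756142531 / 19044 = -354764.89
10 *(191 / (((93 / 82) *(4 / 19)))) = 743945 / 93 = 7999.41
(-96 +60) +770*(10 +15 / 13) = 111182 / 13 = 8552.46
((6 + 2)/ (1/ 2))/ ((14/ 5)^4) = 625/ 2401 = 0.26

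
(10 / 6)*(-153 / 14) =-255 / 14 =-18.21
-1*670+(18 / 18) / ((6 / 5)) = -4015 / 6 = -669.17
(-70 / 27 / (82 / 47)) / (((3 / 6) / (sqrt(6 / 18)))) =-3290* sqrt(3) / 3321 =-1.72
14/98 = 1/7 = 0.14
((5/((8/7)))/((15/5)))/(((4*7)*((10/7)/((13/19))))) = 91/3648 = 0.02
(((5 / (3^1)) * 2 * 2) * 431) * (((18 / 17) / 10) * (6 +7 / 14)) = 33618 / 17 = 1977.53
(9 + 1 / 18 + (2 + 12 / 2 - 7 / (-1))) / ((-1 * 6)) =-433 / 108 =-4.01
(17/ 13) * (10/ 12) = 85/ 78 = 1.09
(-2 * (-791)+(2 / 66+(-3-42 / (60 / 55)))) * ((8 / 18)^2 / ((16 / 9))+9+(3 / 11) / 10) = 183970745 / 13068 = 14077.96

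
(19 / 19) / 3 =1 / 3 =0.33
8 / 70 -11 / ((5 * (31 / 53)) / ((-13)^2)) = -137913 / 217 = -635.54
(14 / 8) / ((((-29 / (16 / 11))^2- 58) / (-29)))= -448 / 2997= -0.15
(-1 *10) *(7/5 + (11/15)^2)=-872/45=-19.38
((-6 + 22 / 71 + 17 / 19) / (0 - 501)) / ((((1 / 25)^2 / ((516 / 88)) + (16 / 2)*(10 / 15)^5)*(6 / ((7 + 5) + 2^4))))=32858476875 / 775174247153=0.04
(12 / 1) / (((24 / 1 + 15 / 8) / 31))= 992 / 69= 14.38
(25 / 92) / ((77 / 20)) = 125 / 1771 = 0.07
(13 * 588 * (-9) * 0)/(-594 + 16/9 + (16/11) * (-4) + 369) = 0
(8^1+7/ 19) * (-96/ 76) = -3816/ 361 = -10.57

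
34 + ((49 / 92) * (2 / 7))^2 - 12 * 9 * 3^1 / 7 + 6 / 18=-530087 / 44436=-11.93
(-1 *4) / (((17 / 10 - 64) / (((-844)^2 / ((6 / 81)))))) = 384661440 / 623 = 617434.09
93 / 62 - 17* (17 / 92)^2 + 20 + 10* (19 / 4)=579103 / 8464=68.42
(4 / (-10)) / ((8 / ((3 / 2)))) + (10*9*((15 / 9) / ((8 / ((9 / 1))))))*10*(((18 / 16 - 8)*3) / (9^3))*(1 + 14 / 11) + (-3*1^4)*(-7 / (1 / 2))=-66.58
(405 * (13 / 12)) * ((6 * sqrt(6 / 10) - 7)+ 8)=2477.88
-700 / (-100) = 7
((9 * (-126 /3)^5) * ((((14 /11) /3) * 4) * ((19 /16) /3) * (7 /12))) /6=-76814101.64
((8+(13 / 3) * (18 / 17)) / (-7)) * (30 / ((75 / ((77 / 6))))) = -2354 / 255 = -9.23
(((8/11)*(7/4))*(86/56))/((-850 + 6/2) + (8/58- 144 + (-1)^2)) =-1247/631532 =-0.00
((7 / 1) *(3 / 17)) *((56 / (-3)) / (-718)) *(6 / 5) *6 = 7056 / 30515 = 0.23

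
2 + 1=3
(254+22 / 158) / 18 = 20077 / 1422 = 14.12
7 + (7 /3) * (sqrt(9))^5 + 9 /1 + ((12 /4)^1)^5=826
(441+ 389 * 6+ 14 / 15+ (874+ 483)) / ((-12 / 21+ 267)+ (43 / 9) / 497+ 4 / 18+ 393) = 13204722 / 2107615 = 6.27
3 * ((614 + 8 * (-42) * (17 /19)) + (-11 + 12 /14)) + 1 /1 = 910.68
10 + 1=11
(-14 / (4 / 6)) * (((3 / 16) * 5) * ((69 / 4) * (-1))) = 21735 / 64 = 339.61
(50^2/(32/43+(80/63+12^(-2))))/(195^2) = 481600/14803893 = 0.03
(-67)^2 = 4489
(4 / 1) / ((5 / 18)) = 72 / 5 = 14.40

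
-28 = -28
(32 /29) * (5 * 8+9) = 1568 /29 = 54.07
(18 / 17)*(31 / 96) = 93 / 272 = 0.34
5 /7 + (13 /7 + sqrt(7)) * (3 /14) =3 * sqrt(7) /14 + 109 /98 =1.68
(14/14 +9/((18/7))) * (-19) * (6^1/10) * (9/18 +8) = -8721/20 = -436.05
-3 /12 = -1 /4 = -0.25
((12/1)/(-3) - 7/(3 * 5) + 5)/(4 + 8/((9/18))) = 2/75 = 0.03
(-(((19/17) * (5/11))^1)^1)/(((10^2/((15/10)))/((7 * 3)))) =-1197/7480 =-0.16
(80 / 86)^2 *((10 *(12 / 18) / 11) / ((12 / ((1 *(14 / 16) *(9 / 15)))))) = 1400 / 61017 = 0.02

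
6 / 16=3 / 8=0.38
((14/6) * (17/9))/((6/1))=119/162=0.73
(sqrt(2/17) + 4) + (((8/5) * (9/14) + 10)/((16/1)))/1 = sqrt(34)/17 + 1313/280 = 5.03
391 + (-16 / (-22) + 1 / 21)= 90500 / 231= 391.77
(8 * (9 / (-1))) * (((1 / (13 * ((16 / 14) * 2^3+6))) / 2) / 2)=-63 / 689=-0.09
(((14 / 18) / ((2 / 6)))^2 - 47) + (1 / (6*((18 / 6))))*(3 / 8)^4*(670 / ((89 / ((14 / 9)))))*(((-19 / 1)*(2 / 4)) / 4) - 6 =-624500323 / 13123584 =-47.59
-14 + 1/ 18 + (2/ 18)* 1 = -83/ 6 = -13.83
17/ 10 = 1.70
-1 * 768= -768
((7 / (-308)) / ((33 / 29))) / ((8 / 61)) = -1769 / 11616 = -0.15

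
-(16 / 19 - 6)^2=-9604 / 361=-26.60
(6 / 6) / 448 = 1 / 448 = 0.00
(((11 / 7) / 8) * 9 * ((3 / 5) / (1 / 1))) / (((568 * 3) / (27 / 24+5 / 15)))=33 / 36352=0.00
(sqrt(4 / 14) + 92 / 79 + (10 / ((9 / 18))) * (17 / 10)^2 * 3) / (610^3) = sqrt(14) / 1588867000 + 68953 / 89657495000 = 0.00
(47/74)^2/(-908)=-0.00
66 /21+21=169 /7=24.14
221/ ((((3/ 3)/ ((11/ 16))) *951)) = 2431/ 15216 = 0.16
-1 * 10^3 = -1000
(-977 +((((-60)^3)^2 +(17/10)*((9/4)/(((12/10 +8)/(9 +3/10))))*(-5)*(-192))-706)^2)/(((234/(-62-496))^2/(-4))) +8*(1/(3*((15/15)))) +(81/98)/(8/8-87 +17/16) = -98253582308537204834074415231308/1984433997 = -49512144247212876606484.79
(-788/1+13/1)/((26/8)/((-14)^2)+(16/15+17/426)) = -647094000/937789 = -690.02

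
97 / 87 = 1.11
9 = 9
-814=-814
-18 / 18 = -1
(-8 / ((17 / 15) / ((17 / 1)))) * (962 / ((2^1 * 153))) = -19240 / 51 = -377.25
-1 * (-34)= 34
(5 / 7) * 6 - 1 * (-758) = 5336 / 7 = 762.29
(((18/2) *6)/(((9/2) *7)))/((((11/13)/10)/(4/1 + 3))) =1560/11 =141.82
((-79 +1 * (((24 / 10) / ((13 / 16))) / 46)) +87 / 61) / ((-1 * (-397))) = -0.20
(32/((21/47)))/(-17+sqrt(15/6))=-51136/12033 - 1504*sqrt(10)/12033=-4.64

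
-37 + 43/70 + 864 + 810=114633/70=1637.61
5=5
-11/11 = -1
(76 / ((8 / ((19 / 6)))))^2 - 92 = 117073 / 144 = 813.01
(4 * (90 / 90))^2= 16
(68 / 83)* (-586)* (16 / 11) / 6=-318784 / 2739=-116.39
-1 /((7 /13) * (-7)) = 13 /49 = 0.27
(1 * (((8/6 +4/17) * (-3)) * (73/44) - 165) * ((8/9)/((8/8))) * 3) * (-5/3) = 1292600/1683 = 768.03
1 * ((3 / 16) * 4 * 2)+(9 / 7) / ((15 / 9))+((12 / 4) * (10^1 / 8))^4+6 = 1845987 / 8960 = 206.03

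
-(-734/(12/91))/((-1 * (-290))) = 33397/1740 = 19.19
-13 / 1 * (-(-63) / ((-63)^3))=13 / 3969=0.00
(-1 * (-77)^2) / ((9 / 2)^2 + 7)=-23716 / 109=-217.58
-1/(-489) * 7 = 7/489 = 0.01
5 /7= 0.71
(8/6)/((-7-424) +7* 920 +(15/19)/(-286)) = 21736/97958673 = 0.00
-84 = -84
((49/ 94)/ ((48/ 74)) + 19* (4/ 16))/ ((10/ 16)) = 12529/ 1410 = 8.89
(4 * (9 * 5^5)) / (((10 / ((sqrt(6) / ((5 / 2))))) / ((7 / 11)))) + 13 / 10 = 13 / 10 + 31500 * sqrt(6) / 11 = 7015.75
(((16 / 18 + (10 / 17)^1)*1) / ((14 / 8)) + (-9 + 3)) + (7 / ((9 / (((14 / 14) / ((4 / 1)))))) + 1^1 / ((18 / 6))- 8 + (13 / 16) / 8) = -190805 / 15232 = -12.53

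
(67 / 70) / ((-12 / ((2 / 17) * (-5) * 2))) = 67 / 714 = 0.09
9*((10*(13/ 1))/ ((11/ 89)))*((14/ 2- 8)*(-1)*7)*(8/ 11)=48192.40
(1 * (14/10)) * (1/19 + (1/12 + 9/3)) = 1001/228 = 4.39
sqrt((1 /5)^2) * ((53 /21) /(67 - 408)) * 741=-13091 /11935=-1.10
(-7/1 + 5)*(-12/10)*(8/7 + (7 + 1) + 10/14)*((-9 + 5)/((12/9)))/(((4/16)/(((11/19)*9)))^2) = -30829.52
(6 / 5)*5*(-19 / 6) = -19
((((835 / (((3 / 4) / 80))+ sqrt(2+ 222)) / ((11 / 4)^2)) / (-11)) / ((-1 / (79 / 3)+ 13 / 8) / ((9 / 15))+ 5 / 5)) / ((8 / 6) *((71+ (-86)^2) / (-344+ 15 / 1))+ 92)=-111116723200 / 23355095599- 4990272 *sqrt(14) / 23355095599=-4.76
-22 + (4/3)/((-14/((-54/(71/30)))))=-9854/497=-19.83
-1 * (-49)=49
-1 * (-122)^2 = -14884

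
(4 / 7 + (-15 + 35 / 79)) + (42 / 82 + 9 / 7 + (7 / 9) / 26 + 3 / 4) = -121046795 / 10610964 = -11.41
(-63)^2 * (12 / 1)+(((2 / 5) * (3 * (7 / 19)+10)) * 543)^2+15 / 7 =370564259487 / 63175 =5865678.82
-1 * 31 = -31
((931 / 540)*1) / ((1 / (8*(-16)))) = -220.68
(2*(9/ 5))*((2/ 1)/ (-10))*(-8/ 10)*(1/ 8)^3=9/ 8000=0.00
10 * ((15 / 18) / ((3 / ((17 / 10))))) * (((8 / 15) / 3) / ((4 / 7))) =119 / 81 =1.47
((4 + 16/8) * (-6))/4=-9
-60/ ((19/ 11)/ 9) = -5940/ 19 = -312.63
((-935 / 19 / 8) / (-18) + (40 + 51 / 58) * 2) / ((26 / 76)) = 239.99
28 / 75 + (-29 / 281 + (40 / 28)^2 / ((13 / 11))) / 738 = 1240197011 / 3302494650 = 0.38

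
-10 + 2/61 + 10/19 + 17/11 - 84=-1171575/12749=-91.90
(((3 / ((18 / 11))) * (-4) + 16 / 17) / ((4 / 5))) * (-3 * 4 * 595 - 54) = 57481.47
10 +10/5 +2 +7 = 21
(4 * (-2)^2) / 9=16 / 9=1.78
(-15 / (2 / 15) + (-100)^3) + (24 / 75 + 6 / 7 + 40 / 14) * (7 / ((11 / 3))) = -550057639 / 550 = -1000104.80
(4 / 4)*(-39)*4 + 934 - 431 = 347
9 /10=0.90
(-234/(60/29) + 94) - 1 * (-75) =559/10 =55.90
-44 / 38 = -22 / 19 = -1.16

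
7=7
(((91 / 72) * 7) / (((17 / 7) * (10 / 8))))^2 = 19882681 / 2340900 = 8.49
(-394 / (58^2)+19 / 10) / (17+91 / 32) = 239904 / 2670175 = 0.09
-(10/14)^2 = -25/49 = -0.51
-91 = -91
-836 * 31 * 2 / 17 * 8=-414656 / 17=-24391.53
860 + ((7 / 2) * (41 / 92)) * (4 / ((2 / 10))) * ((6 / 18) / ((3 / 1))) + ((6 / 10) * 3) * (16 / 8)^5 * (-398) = -45666961 / 2070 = -22061.33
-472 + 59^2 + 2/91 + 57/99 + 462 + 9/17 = 177255563/51051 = 3472.13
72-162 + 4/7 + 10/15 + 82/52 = -87.18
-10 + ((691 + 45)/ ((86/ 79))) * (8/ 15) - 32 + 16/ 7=320.87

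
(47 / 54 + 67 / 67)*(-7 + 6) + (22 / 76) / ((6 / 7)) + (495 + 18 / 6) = 1018751 / 2052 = 496.47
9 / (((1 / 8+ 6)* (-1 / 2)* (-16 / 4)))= 0.73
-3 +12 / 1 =9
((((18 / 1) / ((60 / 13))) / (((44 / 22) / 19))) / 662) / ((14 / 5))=741 / 37072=0.02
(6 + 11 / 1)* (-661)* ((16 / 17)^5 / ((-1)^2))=-693108736 / 83521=-8298.62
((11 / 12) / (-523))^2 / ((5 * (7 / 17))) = 2057 / 1378586160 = 0.00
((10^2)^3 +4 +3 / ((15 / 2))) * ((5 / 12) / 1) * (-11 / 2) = -9166707 / 4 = -2291676.75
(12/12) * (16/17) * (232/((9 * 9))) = 3712/1377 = 2.70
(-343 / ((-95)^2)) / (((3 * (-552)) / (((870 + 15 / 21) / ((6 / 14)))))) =18179 / 389880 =0.05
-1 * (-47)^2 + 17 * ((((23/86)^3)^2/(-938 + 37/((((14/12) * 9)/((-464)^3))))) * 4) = -1651631855444904194894197/747683049092282184736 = -2209.00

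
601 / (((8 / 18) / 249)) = 1346841 / 4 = 336710.25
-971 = -971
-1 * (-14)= 14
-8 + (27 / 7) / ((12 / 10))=-67 / 14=-4.79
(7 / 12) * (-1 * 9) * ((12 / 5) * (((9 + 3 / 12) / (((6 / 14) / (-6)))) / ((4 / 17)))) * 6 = 832167 / 20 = 41608.35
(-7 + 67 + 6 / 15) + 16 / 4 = 322 / 5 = 64.40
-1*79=-79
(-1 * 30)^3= -27000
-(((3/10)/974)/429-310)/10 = 431774199/13928200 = 31.00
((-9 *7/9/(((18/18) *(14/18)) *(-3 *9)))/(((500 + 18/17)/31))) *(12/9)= 1054/38331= 0.03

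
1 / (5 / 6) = 6 / 5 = 1.20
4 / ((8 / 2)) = 1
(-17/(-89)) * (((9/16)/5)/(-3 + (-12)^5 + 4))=-153/1771676720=-0.00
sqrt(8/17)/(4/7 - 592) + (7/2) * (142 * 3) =1491 - 7 * sqrt(34)/35190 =1491.00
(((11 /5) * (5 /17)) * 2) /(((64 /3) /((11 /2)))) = 363 /1088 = 0.33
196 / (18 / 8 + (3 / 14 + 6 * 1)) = 5488 / 237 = 23.16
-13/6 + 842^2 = 4253771/6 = 708961.83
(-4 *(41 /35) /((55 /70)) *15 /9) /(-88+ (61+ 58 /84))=4592 /12155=0.38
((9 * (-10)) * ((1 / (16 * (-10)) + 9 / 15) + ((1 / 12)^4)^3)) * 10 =-132348366028825 / 247669456896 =-534.38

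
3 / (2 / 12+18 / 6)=18 / 19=0.95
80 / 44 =20 / 11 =1.82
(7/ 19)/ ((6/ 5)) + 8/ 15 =479/ 570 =0.84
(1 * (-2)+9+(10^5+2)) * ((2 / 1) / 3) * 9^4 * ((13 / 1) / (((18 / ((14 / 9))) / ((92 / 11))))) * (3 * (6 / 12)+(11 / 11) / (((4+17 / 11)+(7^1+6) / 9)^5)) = 1345275273409539193028853 / 218189160066944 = 6165637527.53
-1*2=-2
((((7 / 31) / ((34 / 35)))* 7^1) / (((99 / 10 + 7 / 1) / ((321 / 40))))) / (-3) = -183505 / 712504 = -0.26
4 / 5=0.80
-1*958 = -958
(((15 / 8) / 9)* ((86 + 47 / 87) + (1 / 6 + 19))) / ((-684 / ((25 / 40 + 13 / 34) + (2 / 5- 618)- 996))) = 2241009251 / 43163136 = 51.92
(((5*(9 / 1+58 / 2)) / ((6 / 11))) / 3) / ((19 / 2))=110 / 9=12.22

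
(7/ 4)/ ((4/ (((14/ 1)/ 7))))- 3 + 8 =47/ 8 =5.88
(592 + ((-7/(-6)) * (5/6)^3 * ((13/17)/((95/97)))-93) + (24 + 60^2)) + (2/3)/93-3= 53471547709/12976848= 4120.53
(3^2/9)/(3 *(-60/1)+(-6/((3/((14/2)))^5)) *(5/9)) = -729/299290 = -0.00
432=432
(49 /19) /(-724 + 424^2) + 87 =295973005 /3401988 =87.00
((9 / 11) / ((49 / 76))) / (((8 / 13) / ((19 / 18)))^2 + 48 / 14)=3477513 / 10326778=0.34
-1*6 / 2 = -3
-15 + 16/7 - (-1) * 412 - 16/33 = 92123/231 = 398.80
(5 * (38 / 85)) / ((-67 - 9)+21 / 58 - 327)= -2204 / 397001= -0.01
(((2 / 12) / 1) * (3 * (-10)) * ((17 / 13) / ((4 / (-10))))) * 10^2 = 21250 / 13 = 1634.62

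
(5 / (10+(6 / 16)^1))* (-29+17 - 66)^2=243360 / 83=2932.05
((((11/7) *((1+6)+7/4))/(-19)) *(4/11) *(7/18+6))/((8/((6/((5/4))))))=-115/114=-1.01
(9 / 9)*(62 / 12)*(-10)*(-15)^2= -11625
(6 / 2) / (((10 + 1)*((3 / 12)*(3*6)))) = 0.06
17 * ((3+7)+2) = 204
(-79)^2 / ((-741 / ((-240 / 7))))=499280 / 1729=288.77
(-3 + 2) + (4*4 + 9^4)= 6576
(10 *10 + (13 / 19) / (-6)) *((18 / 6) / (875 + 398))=11387 / 48374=0.24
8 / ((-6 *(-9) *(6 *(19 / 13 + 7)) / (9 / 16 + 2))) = 533 / 71280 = 0.01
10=10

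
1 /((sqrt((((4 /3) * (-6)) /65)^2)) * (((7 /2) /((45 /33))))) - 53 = -15349 /308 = -49.83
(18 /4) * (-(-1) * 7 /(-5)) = -63 /10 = -6.30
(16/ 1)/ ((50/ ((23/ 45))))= 184/ 1125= 0.16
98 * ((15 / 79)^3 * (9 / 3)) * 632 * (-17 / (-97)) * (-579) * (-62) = 4844291508000 / 605377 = 8002106.96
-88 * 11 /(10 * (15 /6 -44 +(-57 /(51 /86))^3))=4755784 /43629119935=0.00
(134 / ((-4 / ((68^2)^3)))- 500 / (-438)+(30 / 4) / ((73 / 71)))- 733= -1450682572859311 / 438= -3312060668628.56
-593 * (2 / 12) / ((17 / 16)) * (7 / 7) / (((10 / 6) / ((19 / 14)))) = -75.74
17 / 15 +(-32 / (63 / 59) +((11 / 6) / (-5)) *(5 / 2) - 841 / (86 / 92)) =-50356301 / 54180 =-929.43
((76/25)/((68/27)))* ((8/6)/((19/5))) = 36/85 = 0.42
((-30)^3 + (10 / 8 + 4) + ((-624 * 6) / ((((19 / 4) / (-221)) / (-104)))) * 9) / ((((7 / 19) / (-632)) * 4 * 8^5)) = 979090720575 / 458752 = 2134248.40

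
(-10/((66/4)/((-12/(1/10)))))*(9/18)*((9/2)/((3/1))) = 600/11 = 54.55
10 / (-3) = -10 / 3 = -3.33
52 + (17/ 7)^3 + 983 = 359918/ 343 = 1049.32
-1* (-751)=751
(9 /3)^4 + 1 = 82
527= 527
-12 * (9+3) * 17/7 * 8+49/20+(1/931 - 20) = -52420201/18620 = -2815.26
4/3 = 1.33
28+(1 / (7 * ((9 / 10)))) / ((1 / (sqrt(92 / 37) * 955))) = 28+19100 * sqrt(851) / 2331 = 267.03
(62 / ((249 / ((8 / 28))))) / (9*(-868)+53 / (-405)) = -16740 / 1838233453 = -0.00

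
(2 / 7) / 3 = 2 / 21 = 0.10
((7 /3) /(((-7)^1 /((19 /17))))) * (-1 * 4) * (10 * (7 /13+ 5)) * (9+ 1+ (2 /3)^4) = 5022080 /5967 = 841.64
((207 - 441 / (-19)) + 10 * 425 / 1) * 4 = 17920.84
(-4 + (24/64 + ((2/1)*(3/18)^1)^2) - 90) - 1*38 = -9469/72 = -131.51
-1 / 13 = -0.08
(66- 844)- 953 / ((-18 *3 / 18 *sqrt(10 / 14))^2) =-41681 / 45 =-926.24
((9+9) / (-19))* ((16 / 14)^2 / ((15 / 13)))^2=-1384448 / 1140475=-1.21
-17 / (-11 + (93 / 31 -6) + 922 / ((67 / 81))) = -1139 / 73744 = -0.02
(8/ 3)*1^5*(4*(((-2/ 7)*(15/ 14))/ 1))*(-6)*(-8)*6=-940.41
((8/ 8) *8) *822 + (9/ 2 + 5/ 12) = 78971/ 12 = 6580.92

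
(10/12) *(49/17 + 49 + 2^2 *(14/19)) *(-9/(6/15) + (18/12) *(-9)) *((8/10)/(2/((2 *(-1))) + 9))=-53130/323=-164.49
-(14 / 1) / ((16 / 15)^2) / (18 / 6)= -4.10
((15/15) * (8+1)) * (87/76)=783/76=10.30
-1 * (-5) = 5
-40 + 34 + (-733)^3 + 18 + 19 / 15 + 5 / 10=-11814984697 / 30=-393832823.23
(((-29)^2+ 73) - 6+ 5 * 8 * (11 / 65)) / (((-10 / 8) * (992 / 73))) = -217029 / 4030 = -53.85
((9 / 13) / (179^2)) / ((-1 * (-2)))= 9 / 833066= 0.00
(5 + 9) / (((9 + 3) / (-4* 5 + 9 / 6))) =-259 / 12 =-21.58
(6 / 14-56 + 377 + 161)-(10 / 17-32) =61147 / 119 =513.84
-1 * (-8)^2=-64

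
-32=-32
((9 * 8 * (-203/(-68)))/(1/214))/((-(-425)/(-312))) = -243970272/7225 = -33767.51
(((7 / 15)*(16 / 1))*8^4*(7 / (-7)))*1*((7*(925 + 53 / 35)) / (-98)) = 1062600704 / 525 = 2024001.34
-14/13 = -1.08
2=2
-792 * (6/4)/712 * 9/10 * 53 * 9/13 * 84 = -26775441/5785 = -4628.43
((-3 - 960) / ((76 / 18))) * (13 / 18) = -12519 / 76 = -164.72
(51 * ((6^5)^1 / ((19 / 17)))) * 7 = 2483818.11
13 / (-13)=-1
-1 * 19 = -19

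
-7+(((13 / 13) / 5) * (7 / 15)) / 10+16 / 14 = -30701 / 5250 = -5.85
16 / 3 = 5.33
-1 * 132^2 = -17424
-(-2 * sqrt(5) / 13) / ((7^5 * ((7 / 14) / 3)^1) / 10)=120 * sqrt(5) / 218491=0.00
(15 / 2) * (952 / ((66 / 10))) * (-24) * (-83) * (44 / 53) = 94819200 / 53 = 1789041.51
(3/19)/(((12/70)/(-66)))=-1155/19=-60.79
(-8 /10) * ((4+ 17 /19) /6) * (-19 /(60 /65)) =403 /30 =13.43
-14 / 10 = -7 / 5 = -1.40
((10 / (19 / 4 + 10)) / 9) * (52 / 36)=520 / 4779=0.11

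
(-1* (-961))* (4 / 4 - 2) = -961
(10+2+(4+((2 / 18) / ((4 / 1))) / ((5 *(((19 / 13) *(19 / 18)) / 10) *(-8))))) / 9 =46195 / 25992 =1.78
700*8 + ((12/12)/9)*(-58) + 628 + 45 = 56399/9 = 6266.56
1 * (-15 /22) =-15 /22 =-0.68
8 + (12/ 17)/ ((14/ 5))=982/ 119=8.25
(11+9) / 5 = 4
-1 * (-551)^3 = 167284151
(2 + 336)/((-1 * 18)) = -169/9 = -18.78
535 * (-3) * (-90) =144450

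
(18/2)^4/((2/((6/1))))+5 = 19688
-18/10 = -9/5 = -1.80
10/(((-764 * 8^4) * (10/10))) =-5/1564672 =-0.00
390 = 390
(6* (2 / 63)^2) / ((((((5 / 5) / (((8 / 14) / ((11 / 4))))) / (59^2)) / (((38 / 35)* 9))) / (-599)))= -25600.49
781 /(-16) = -781 /16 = -48.81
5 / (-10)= -1 / 2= -0.50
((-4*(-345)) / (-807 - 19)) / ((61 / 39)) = -26910 / 25193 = -1.07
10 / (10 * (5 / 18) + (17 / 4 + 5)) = 360 / 433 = 0.83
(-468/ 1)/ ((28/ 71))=-8307/ 7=-1186.71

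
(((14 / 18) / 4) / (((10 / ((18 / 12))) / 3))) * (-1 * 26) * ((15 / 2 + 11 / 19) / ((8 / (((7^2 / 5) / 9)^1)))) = -1368913 / 547200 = -2.50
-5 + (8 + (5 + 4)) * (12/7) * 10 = 286.43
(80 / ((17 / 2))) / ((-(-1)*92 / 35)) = 1400 / 391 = 3.58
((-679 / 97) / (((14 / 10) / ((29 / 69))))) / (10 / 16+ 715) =-232 / 79005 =-0.00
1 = 1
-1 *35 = -35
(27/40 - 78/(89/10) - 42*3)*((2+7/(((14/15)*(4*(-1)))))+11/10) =-23390493/142400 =-164.26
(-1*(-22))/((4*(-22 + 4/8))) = -11/43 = -0.26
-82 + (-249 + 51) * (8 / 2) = -874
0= 0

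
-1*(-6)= 6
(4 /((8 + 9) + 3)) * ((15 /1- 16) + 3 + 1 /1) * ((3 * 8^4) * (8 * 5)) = 294912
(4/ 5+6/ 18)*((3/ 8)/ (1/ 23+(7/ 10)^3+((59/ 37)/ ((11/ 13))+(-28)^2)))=3978425/ 7360282823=0.00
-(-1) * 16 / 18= 8 / 9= 0.89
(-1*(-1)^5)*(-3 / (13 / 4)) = -12 / 13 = -0.92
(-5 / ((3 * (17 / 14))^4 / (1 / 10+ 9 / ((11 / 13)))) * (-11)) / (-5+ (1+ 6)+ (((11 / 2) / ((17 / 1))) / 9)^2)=90738592 / 54156577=1.68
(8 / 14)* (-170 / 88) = -85 / 77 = -1.10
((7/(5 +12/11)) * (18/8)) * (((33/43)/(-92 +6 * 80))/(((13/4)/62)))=708939/7265882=0.10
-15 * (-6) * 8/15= 48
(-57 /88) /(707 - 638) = -19 /2024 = -0.01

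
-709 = -709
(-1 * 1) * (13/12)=-1.08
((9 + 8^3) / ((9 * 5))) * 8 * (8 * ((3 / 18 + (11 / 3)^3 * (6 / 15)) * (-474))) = -6984143.68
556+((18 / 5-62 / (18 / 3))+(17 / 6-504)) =48.10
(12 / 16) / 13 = 3 / 52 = 0.06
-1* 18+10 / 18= -157 / 9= -17.44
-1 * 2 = -2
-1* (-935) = 935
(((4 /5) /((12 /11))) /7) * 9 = 33 /35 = 0.94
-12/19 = -0.63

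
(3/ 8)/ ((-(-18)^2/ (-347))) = 347/ 864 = 0.40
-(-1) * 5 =5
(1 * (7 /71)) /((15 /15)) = 7 /71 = 0.10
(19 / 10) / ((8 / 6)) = 57 / 40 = 1.42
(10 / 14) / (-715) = -1 / 1001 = -0.00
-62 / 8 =-31 / 4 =-7.75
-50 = -50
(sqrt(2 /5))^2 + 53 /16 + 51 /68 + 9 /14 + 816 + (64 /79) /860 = 312401387 /380464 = 821.11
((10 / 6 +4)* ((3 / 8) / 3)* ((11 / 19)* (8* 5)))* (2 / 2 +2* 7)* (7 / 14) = 4675 / 38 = 123.03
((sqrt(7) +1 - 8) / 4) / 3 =-7 / 12 +sqrt(7) / 12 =-0.36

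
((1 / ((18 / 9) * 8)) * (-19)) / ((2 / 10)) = -95 / 16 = -5.94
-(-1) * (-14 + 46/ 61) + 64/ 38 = -13400/ 1159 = -11.56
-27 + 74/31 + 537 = 15884/31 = 512.39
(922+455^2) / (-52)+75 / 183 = -12683467 / 3172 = -3998.57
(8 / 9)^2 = 64 / 81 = 0.79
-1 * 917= -917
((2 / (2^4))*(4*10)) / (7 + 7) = 5 / 14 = 0.36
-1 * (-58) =58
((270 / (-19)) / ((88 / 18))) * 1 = -1215 / 418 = -2.91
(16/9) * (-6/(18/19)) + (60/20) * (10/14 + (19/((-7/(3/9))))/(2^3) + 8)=14.54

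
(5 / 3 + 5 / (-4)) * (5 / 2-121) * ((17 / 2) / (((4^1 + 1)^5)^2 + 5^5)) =-1343 / 31260000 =-0.00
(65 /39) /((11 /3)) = 5 /11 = 0.45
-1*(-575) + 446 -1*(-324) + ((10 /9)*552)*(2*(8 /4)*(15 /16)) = 3645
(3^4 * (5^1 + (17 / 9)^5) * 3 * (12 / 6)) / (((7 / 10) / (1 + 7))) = 161326.47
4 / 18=2 / 9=0.22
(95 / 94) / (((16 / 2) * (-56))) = -95 / 42112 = -0.00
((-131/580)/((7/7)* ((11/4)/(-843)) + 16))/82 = -110433/641358490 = -0.00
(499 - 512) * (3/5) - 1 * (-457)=2246/5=449.20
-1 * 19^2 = -361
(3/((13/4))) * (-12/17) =-144/221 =-0.65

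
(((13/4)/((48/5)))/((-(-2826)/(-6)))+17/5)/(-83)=-1537019/37529280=-0.04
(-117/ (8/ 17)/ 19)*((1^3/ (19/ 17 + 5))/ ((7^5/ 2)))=-2601/ 10218656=-0.00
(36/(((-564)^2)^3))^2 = 1/799363375487056999181662027776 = 0.00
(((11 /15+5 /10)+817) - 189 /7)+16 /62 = 736087 /930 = 791.49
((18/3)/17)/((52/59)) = 177/442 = 0.40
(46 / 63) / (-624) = -0.00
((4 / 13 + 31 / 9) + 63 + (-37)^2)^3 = 4740192721651087 / 1601613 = 2959636767.22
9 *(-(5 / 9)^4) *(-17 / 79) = 10625 / 57591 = 0.18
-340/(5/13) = -884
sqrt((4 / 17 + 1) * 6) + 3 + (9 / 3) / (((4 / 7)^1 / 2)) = 3 * sqrt(238) / 17 + 27 / 2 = 16.22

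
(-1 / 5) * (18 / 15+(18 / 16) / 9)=-53 / 200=-0.26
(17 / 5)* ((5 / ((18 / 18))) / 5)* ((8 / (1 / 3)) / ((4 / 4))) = 408 / 5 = 81.60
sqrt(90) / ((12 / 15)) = 15 * sqrt(10) / 4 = 11.86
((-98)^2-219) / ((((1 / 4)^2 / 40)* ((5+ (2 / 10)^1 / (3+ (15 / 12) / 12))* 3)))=4474768000 / 11319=395332.45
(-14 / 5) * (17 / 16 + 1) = -231 / 40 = -5.78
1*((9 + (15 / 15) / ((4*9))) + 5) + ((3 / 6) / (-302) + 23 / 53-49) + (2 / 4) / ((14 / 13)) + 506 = 951756305 / 2016756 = 471.92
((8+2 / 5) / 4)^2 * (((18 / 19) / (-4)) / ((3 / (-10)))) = 1323 / 380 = 3.48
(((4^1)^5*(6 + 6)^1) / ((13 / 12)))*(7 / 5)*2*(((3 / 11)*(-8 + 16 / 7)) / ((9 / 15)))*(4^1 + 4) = -94371840 / 143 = -659942.94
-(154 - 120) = -34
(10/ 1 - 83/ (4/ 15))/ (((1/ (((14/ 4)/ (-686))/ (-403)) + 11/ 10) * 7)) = -6025/ 11058474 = -0.00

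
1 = 1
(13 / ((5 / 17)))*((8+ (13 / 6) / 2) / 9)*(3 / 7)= 24089 / 1260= 19.12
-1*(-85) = 85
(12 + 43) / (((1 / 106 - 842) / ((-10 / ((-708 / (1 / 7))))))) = -0.00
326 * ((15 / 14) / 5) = 489 / 7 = 69.86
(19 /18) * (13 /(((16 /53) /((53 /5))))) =693823 /1440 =481.82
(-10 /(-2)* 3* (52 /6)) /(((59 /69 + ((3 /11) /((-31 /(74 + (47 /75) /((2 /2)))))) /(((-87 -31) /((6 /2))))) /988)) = 147333.43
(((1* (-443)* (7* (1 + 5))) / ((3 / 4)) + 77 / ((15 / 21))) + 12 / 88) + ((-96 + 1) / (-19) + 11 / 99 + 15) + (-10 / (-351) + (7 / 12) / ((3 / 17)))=-1905528479 / 77220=-24676.62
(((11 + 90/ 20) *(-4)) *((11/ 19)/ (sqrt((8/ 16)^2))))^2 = 1860496/ 361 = 5153.73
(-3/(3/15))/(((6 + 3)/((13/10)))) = -2.17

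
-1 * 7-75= -82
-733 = -733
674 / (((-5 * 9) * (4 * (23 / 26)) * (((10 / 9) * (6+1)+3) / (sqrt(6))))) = -4381 * sqrt(6) / 11155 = -0.96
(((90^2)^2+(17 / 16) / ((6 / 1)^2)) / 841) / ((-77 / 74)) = -1398280320629 / 18650016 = -74974.75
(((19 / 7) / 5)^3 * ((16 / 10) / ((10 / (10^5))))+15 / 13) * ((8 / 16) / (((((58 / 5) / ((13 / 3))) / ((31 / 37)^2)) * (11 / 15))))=274329967025 / 599167492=457.85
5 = 5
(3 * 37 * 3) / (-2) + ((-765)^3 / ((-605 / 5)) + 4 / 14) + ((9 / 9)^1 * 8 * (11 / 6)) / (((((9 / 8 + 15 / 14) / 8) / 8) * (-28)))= 3699794.76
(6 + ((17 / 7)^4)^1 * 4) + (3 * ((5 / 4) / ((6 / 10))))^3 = 59818985 / 153664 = 389.28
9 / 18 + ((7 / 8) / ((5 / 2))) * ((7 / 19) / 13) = 2519 / 4940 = 0.51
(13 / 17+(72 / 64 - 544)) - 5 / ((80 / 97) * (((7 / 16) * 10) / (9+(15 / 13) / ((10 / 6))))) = -4910983 / 8840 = -555.54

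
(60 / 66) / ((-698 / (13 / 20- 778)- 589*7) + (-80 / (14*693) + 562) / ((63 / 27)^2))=-53326210 / 235742750071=-0.00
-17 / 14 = -1.21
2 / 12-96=-575 / 6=-95.83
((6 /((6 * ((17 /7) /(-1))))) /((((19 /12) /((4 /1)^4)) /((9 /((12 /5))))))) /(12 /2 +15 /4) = -107520 /4199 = -25.61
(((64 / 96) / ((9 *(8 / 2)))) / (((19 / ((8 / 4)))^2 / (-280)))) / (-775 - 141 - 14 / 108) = 1120 / 17859031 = 0.00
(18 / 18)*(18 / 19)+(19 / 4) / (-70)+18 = 100439 / 5320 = 18.88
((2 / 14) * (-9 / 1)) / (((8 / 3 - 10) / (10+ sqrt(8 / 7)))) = 27 * sqrt(14) / 539+ 135 / 77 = 1.94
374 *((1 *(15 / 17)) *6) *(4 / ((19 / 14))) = 5835.79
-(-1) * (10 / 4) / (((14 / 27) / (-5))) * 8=-1350 / 7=-192.86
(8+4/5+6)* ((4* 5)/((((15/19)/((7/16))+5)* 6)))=19684/2715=7.25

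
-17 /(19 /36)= -612 /19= -32.21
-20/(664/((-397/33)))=1985/5478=0.36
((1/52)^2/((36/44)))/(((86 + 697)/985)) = 10835/19055088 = 0.00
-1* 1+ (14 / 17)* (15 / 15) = -3 / 17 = -0.18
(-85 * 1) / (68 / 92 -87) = 1955 / 1984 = 0.99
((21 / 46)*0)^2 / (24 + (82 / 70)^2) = 0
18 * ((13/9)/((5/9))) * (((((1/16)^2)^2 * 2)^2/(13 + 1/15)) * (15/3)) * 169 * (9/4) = 2669355/420906795008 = 0.00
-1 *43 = -43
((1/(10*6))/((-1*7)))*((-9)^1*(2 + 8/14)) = 0.06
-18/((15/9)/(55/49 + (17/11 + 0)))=-28.81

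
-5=-5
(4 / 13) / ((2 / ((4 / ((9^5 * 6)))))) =4 / 2302911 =0.00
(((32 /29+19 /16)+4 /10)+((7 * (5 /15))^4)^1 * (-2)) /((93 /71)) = -755081947 /17476560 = -43.21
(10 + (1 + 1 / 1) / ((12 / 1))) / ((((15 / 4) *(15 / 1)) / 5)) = 122 / 135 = 0.90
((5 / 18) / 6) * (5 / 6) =25 / 648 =0.04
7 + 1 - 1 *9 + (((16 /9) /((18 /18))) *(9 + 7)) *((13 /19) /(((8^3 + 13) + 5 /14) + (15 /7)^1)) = -173749 /180405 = -0.96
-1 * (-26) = 26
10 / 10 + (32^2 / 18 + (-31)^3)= -29733.11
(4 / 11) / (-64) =-1 / 176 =-0.01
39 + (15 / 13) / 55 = 5580 / 143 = 39.02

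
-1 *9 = -9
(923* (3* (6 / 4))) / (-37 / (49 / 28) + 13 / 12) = -348894 / 1685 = -207.06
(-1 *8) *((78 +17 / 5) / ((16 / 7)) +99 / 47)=-141823 / 470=-301.75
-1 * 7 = -7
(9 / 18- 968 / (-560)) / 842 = 0.00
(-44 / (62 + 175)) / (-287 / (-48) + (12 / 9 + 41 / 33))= -7744 / 356843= -0.02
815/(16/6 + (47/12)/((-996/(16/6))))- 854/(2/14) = -5671.17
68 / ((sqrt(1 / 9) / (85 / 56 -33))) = -89913 / 14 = -6422.36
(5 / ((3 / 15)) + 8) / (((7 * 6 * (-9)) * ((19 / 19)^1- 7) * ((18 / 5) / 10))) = 275 / 6804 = 0.04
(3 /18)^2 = 1 /36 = 0.03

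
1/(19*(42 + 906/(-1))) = -0.00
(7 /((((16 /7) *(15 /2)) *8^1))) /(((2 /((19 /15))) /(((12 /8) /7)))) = 0.01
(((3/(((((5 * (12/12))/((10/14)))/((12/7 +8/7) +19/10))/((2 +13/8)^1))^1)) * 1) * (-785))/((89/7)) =-4548447/9968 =-456.30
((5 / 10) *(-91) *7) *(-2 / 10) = 637 / 10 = 63.70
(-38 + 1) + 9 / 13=-472 / 13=-36.31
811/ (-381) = -811/ 381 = -2.13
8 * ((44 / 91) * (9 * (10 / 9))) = 3520 / 91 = 38.68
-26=-26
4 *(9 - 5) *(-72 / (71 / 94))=-108288 / 71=-1525.18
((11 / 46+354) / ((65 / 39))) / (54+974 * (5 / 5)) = 9777 / 47288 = 0.21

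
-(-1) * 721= 721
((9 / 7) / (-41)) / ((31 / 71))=-639 / 8897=-0.07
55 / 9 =6.11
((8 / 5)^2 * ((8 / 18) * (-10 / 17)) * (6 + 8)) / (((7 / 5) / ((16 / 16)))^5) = -640000 / 367353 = -1.74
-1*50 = -50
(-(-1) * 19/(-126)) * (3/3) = -19/126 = -0.15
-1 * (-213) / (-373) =-213 / 373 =-0.57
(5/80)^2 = 1/256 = 0.00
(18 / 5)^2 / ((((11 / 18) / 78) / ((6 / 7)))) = 2729376 / 1925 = 1417.86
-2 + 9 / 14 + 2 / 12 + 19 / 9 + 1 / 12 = 253 / 252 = 1.00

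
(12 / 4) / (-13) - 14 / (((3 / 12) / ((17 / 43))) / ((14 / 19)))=-175715 / 10621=-16.54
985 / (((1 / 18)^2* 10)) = 31914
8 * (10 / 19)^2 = 800 / 361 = 2.22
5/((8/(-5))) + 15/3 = 15/8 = 1.88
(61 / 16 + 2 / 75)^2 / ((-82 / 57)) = -10.25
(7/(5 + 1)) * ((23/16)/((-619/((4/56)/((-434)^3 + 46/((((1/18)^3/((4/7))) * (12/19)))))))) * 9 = 483/22601976714752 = 0.00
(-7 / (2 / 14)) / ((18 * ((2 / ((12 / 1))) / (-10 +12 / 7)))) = 406 / 3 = 135.33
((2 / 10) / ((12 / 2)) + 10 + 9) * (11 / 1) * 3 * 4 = 12562 / 5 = 2512.40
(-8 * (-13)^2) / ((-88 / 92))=15548 / 11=1413.45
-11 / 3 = -3.67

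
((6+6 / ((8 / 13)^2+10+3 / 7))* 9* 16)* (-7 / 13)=-84478464 / 166205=-508.28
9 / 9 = 1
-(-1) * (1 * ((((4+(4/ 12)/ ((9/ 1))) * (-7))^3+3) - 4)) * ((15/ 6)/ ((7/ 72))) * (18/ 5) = -3553717040/ 1701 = -2089192.85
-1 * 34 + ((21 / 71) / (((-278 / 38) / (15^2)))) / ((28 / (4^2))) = -39.20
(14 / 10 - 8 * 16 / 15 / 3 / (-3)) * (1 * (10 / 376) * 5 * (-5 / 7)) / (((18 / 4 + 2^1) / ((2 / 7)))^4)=-507200 / 609151378563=-0.00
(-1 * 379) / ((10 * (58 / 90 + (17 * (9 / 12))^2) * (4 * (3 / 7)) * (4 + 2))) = -379 / 16787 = -0.02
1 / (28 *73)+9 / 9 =2045 / 2044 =1.00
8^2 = 64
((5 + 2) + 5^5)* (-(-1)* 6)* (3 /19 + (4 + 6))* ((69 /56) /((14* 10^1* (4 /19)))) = 31281633 /3920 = 7980.01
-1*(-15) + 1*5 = 20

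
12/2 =6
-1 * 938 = -938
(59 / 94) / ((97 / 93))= 5487 / 9118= 0.60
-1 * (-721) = 721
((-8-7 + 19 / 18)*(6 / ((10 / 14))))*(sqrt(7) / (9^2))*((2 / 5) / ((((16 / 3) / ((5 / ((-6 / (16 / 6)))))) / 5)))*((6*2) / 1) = 3514*sqrt(7) / 243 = 38.26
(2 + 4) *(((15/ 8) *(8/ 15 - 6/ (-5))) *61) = 2379/ 2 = 1189.50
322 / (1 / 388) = 124936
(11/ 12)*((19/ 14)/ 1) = 209/ 168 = 1.24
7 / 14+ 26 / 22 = 37 / 22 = 1.68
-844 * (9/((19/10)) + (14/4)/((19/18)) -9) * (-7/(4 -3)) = -106344/19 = -5597.05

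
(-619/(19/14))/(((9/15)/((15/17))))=-216650/323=-670.74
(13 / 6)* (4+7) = 143 / 6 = 23.83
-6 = -6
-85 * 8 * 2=-1360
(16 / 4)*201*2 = 1608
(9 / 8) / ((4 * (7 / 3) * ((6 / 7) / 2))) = 0.28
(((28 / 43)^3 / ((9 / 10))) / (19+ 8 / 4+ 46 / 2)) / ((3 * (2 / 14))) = 384160 / 23613579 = 0.02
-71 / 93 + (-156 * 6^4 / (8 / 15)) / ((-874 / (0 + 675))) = 11898342473 / 40641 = 292766.97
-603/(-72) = 67/8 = 8.38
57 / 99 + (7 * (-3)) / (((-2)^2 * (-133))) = 0.62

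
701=701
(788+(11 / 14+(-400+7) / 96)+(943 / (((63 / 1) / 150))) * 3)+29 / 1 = 241581 / 32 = 7549.41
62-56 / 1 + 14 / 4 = 19 / 2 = 9.50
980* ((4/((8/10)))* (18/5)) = 17640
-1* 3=-3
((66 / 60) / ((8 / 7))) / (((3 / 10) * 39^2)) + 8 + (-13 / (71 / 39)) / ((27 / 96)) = -45064805 / 2591784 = -17.39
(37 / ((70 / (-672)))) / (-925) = 48 / 125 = 0.38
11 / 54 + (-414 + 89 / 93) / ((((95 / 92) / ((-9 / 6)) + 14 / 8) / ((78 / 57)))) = -4959832037 / 9319158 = -532.22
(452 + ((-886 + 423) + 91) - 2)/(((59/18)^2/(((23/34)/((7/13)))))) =3778164/414239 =9.12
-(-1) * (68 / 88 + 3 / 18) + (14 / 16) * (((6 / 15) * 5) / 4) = 727 / 528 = 1.38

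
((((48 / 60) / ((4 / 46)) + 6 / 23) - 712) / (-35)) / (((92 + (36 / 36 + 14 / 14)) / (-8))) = -323168 / 189175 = -1.71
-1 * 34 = -34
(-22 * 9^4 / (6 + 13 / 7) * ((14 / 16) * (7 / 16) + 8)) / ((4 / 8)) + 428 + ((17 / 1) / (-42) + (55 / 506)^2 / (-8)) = -307570.35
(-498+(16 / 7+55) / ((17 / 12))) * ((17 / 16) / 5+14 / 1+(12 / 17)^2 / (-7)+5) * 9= -151809208155 / 1925896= -78825.24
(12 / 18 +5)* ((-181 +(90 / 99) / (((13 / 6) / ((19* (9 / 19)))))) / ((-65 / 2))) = 30.90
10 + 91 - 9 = 92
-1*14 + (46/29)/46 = -405/29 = -13.97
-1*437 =-437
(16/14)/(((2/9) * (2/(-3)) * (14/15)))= -405/49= -8.27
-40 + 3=-37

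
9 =9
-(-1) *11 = 11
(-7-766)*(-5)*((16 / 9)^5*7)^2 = 208231009626357760 / 3486784401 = 59720070.32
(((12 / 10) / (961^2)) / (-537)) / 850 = -1 / 351284300375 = -0.00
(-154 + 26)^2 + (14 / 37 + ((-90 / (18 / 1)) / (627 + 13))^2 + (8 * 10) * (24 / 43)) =428254594615 / 26066944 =16429.03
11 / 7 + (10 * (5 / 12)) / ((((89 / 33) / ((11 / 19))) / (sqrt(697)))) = 11 / 7 + 3025 * sqrt(697) / 3382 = 25.19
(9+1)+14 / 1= 24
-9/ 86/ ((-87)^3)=1/ 6292362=0.00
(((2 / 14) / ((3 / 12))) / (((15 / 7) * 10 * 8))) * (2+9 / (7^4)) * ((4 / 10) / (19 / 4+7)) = 9622 / 42317625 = 0.00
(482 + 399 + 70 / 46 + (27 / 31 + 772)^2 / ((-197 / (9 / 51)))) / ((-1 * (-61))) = 25718535933 / 4515399767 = 5.70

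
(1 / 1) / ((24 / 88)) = 11 / 3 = 3.67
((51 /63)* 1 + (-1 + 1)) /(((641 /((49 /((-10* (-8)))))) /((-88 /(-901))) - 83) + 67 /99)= 3927 /51579340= 0.00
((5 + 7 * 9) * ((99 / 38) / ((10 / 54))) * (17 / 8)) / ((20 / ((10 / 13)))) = 78.19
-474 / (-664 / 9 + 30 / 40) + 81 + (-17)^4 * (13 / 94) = 11638.27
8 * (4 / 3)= 32 / 3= 10.67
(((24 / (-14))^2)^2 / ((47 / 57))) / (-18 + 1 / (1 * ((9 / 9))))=-1181952 / 1918399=-0.62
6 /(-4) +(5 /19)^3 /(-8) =-82433 /54872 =-1.50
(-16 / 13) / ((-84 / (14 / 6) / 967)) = 3868 / 117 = 33.06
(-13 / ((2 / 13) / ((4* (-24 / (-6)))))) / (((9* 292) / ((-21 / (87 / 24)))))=2.98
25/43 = 0.58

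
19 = 19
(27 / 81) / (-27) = -1 / 81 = -0.01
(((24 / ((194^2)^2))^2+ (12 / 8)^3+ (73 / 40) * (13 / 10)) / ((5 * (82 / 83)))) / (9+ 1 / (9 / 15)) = 0.11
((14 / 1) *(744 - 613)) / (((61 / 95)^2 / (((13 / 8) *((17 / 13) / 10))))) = 28138145 / 29768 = 945.25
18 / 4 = 9 / 2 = 4.50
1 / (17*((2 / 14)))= 7 / 17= 0.41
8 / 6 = 1.33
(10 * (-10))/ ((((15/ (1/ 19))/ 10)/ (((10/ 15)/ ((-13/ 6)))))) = 800/ 741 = 1.08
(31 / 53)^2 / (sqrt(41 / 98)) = 6727 * sqrt(82) / 115169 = 0.53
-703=-703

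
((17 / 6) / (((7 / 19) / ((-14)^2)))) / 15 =4522 / 45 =100.49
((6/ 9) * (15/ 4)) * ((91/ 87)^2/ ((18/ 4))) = 41405/ 68121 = 0.61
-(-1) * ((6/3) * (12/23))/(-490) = -12/5635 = -0.00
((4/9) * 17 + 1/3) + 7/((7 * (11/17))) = 9.43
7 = 7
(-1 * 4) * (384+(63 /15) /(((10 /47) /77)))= -190398 /25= -7615.92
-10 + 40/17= -130/17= -7.65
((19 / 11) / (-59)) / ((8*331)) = -19 / 1718552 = -0.00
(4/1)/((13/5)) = 1.54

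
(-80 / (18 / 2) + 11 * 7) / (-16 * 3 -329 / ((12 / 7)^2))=-9808 / 23033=-0.43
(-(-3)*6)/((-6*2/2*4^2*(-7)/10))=15/56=0.27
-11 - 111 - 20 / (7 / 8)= -1014 / 7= -144.86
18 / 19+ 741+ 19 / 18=254107 / 342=743.00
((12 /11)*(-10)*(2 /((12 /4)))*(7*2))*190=-212800 /11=-19345.45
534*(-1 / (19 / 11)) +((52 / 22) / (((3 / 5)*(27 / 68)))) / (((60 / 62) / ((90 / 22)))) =-16586978 / 62073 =-267.22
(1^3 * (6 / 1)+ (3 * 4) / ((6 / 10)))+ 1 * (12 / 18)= 80 / 3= 26.67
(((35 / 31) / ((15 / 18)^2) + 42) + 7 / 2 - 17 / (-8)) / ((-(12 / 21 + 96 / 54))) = -3847473 / 183520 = -20.96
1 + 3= 4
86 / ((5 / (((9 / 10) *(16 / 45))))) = 688 / 125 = 5.50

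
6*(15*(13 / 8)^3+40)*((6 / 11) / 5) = 96183 / 1408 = 68.31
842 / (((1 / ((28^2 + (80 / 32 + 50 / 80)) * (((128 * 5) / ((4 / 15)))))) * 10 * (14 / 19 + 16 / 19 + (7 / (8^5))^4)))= 3484338826161600836854087680 / 34587645138205454899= 100739406.00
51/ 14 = 3.64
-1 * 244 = -244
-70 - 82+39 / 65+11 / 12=-9029 / 60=-150.48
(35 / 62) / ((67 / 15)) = 525 / 4154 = 0.13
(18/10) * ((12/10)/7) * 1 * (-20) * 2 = -432/35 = -12.34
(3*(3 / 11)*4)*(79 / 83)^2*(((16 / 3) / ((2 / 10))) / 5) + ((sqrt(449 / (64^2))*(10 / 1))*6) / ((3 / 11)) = 1198272 / 75779 + 55*sqrt(449) / 16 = 88.65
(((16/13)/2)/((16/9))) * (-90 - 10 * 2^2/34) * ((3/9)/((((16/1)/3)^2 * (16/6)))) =-62775/452608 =-0.14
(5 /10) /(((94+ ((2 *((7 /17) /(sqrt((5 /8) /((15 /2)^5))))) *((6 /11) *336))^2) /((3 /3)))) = 34969 /60491376814172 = 0.00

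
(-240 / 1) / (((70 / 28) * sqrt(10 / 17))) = -48 * sqrt(170) / 5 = -125.17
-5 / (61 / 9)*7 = -5.16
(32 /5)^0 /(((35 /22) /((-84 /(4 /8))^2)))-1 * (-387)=18127.80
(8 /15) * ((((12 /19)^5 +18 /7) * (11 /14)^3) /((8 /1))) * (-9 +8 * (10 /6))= 44518317701 /118902273980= 0.37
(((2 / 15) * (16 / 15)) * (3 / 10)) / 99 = 16 / 37125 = 0.00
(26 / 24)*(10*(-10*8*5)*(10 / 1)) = -130000 / 3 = -43333.33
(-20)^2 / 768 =25 / 48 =0.52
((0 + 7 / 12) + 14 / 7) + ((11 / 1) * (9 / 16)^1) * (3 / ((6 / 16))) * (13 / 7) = 7939 / 84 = 94.51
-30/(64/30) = -225/16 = -14.06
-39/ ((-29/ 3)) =117/ 29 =4.03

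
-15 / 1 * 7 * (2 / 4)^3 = -105 / 8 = -13.12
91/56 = 13/8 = 1.62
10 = 10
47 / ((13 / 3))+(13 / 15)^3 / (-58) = 27572189 / 2544750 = 10.83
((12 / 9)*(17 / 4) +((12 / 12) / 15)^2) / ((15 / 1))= 1276 / 3375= 0.38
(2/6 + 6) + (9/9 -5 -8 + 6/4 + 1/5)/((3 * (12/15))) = 49/24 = 2.04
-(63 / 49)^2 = -81 / 49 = -1.65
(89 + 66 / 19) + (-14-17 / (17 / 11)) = 1282 / 19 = 67.47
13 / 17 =0.76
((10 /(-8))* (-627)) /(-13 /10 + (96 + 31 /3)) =47025 /6302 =7.46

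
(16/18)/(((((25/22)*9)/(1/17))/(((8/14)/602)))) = 352/72533475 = 0.00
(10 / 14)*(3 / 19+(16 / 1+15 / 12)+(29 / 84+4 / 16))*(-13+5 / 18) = -32899285 / 201096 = -163.60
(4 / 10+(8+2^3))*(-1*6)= -492 / 5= -98.40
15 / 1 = 15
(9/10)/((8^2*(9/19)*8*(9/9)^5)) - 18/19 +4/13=-804267/1264640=-0.64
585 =585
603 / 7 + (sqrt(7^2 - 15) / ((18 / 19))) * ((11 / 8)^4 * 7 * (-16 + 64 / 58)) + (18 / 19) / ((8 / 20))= 11772 / 133 - 5841759 * sqrt(34) / 14848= -2205.60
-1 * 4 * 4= -16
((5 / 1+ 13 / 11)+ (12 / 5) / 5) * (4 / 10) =2.66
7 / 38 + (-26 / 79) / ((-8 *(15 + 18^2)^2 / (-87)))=42360379 / 229995228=0.18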